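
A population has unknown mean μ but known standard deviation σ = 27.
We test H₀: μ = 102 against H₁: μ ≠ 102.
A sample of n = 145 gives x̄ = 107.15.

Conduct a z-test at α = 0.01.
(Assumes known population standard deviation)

Standard error: SE = σ/√n = 27/√145 = 2.2422
z-statistic: z = (x̄ - μ₀)/SE = (107.15 - 102)/2.2422 = 2.2969
Critical value: ±2.576
p-value = 0.0216
Decision: fail to reject H₀

Answer: z = 2.2969, fail to reject H₀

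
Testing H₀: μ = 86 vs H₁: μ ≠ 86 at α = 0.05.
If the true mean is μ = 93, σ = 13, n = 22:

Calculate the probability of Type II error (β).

Answer: β ≈ 0.2858

Derivation:
SE = σ/√n = 13/√22 = 2.7716
Critical values: μ₀ ± z_0.025×SE = 86 ± 1.960×2.7716
Acceptance region: (80.5677, 91.4323)
Under H₁ (μ = 93): z_high = (91.4323 - 93)/2.7716 = -0.5656, z_low = (80.5677 - 93)/2.7716 = -4.4856
β = P(not reject | H₁) = Φ(-0.5656) - Φ(-4.4856) ≈ 0.2858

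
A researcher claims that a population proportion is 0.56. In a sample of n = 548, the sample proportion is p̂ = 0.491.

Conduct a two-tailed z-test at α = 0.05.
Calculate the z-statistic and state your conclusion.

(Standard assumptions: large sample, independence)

Answer: z = -3.2539, reject H₀

Derivation:
H₀: p = 0.56, H₁: p ≠ 0.56
Standard error: SE = √(p₀(1-p₀)/n) = √(0.56×0.44/548) = 0.021205
z-statistic: z = (p̂ - p₀)/SE = (0.491 - 0.56)/0.021205 = -3.2539
Critical value: z_0.025 = ±1.960
p-value = 0.0011
Decision: reject H₀ at α = 0.05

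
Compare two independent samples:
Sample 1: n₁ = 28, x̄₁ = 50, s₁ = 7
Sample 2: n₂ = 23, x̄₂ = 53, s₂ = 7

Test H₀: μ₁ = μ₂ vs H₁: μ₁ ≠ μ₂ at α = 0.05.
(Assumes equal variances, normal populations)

Answer: t = -1.5229, fail to reject H₀

Derivation:
Pooled variance: s²_p = [27×7² + 22×7²]/(49) = 49.0000
s_p = 7.0000
SE = s_p×√(1/n₁ + 1/n₂) = 7.0000×√(1/28 + 1/23) = 1.9699
t = (x̄₁ - x̄₂)/SE = (50 - 53)/1.9699 = -1.5229
df = 49, t-critical = ±2.010
Decision: fail to reject H₀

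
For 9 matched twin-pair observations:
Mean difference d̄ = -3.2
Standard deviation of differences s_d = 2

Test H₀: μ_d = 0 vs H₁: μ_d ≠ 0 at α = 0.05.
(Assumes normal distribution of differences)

Answer: t = -4.7998, reject H₀

Derivation:
df = n - 1 = 8
SE = s_d/√n = 2/√9 = 0.6667
t = d̄/SE = -3.2/0.6667 = -4.7998
Critical value: t_{0.025,8} = ±2.306
p-value ≈ 0.0014
Decision: reject H₀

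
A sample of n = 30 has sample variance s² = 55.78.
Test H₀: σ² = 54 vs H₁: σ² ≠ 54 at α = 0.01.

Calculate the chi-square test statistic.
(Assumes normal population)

Answer: χ² = 29.9559, fail to reject H₀

Derivation:
df = n - 1 = 29
χ² = (n-1)s²/σ₀² = 29×55.78/54 = 29.9559
Critical values: χ²_{0.995,29} = 13.121, χ²_{0.005,29} = 52.336
Rejection region: χ² < 13.121 or χ² > 52.336
Decision: fail to reject H₀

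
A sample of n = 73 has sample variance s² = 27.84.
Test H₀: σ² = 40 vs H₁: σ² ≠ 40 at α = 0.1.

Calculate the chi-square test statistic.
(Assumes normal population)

df = n - 1 = 72
χ² = (n-1)s²/σ₀² = 72×27.84/40 = 50.1120
Critical values: χ²_{0.95,72} = 53.462, χ²_{0.05,72} = 92.808
Rejection region: χ² < 53.462 or χ² > 92.808
Decision: reject H₀

Answer: χ² = 50.1120, reject H₀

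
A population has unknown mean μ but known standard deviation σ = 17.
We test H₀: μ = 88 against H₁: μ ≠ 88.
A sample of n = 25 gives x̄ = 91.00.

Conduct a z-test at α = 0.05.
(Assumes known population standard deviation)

Answer: z = 0.8824, fail to reject H₀

Derivation:
Standard error: SE = σ/√n = 17/√25 = 3.4000
z-statistic: z = (x̄ - μ₀)/SE = (91.00 - 88)/3.4000 = 0.8824
Critical value: ±1.960
p-value = 0.3776
Decision: fail to reject H₀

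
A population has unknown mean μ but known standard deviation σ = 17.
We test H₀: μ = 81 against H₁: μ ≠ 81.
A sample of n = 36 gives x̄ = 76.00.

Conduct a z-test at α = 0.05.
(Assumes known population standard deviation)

Standard error: SE = σ/√n = 17/√36 = 2.8333
z-statistic: z = (x̄ - μ₀)/SE = (76.00 - 81)/2.8333 = -1.7647
Critical value: ±1.960
p-value = 0.0776
Decision: fail to reject H₀

Answer: z = -1.7647, fail to reject H₀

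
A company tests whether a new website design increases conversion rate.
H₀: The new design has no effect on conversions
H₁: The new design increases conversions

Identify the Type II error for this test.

Answer: Keeping the old design when the new one would have increased conversions

Derivation:
A Type I error (probability α) occurs when we reject a true H₀.
A Type II error (probability β) occurs when we fail to reject a false H₀.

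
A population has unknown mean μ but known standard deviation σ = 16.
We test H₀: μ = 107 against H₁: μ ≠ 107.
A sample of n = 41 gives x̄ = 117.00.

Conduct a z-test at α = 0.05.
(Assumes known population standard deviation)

Answer: z = 4.0019, reject H₀

Derivation:
Standard error: SE = σ/√n = 16/√41 = 2.4988
z-statistic: z = (x̄ - μ₀)/SE = (117.00 - 107)/2.4988 = 4.0019
Critical value: ±1.960
p-value = 0.0001
Decision: reject H₀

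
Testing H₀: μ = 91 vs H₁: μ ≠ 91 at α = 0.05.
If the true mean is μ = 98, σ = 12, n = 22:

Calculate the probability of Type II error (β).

SE = σ/√n = 12/√22 = 2.5584
Critical values: μ₀ ± z_0.025×SE = 91 ± 1.960×2.5584
Acceptance region: (85.9855, 96.0145)
Under H₁ (μ = 98): z_high = (96.0145 - 98)/2.5584 = -0.7761, z_low = (85.9855 - 98)/2.5584 = -4.6961
β = P(not reject | H₁) = Φ(-0.7761) - Φ(-4.6961) ≈ 0.2188

Answer: β ≈ 0.2188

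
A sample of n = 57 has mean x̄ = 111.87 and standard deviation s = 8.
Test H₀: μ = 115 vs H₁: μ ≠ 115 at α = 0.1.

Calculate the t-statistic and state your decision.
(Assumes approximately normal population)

Answer: t = -2.9539, reject H₀

Derivation:
df = n - 1 = 56
SE = s/√n = 8/√57 = 1.0596
t = (x̄ - μ₀)/SE = (111.87 - 115)/1.0596 = -2.9539
Critical value: t_{0.05,56} = ±1.673
p-value ≈ 0.0046
Decision: reject H₀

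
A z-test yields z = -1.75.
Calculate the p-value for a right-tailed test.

Answer: p-value ≈ 0.9599

Derivation:
For z = -1.75:
p = P(Z > -1.75) = 1 - Φ(-1.75) = 0.9599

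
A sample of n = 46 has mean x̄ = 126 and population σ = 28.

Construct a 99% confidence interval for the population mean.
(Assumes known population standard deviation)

Confidence level: 99%, α = 0.01
z_0.005 = 2.576
SE = σ/√n = 28/√46 = 4.1284
Margin of error = 2.576 × 4.1284 = 10.6348
CI: x̄ ± margin = 126 ± 10.6348
CI: (115.3652, 136.6348)

Answer: (115.3652, 136.6348)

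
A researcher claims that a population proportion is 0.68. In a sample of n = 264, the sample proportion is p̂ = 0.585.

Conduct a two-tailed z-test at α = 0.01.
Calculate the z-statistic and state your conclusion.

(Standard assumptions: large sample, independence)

Answer: z = -3.3090, reject H₀

Derivation:
H₀: p = 0.68, H₁: p ≠ 0.68
Standard error: SE = √(p₀(1-p₀)/n) = √(0.68×0.32/264) = 0.028710
z-statistic: z = (p̂ - p₀)/SE = (0.585 - 0.68)/0.028710 = -3.3090
Critical value: z_0.005 = ±2.576
p-value = 0.0009
Decision: reject H₀ at α = 0.01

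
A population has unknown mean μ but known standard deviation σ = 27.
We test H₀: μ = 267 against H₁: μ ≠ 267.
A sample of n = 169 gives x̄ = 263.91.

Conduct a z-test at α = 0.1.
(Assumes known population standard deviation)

Standard error: SE = σ/√n = 27/√169 = 2.0769
z-statistic: z = (x̄ - μ₀)/SE = (263.91 - 267)/2.0769 = -1.4878
Critical value: ±1.645
p-value = 0.1368
Decision: fail to reject H₀

Answer: z = -1.4878, fail to reject H₀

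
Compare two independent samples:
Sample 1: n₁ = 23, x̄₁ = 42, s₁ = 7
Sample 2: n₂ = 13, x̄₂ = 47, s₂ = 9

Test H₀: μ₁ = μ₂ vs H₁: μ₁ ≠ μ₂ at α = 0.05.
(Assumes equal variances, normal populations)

Pooled variance: s²_p = [22×7² + 12×9²]/(34) = 60.2941
s_p = 7.7649
SE = s_p×√(1/n₁ + 1/n₂) = 7.7649×√(1/23 + 1/13) = 2.6943
t = (x̄₁ - x̄₂)/SE = (42 - 47)/2.6943 = -1.8558
df = 34, t-critical = ±2.032
Decision: fail to reject H₀

Answer: t = -1.8558, fail to reject H₀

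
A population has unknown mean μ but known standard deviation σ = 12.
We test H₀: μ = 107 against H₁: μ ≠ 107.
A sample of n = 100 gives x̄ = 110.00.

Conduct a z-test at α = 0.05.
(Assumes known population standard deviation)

Standard error: SE = σ/√n = 12/√100 = 1.2000
z-statistic: z = (x̄ - μ₀)/SE = (110.00 - 107)/1.2000 = 2.5000
Critical value: ±1.960
p-value = 0.0124
Decision: reject H₀

Answer: z = 2.5000, reject H₀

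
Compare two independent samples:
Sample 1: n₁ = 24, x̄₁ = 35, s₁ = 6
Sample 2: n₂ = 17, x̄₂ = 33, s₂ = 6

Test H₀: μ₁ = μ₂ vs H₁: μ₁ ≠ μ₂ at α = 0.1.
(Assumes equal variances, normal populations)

Answer: t = 1.0515, fail to reject H₀

Derivation:
Pooled variance: s²_p = [23×6² + 16×6²]/(39) = 36.0000
s_p = 6.0000
SE = s_p×√(1/n₁ + 1/n₂) = 6.0000×√(1/24 + 1/17) = 1.9020
t = (x̄₁ - x̄₂)/SE = (35 - 33)/1.9020 = 1.0515
df = 39, t-critical = ±1.685
Decision: fail to reject H₀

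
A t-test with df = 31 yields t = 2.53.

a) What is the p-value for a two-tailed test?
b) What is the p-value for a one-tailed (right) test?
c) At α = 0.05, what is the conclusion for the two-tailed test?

Answer: a) 0.0167, b) 0.0084, c) reject H₀

Derivation:
Using t-distribution with df = 31:
a) Two-tailed: p = 2×P(T > 2.53) = 0.0167
b) One-tailed: p = P(T > 2.53) = 0.0084
c) 0.0167 < 0.05, reject H₀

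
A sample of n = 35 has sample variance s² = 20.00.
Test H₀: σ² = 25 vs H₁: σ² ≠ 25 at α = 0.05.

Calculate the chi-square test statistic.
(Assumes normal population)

Answer: χ² = 27.2000, fail to reject H₀

Derivation:
df = n - 1 = 34
χ² = (n-1)s²/σ₀² = 34×20.00/25 = 27.2000
Critical values: χ²_{0.975,34} = 19.806, χ²_{0.025,34} = 51.966
Rejection region: χ² < 19.806 or χ² > 51.966
Decision: fail to reject H₀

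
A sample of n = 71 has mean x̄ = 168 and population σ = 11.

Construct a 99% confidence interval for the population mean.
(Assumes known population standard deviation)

Answer: (164.6370, 171.3630)

Derivation:
Confidence level: 99%, α = 0.01
z_0.005 = 2.576
SE = σ/√n = 11/√71 = 1.3055
Margin of error = 2.576 × 1.3055 = 3.3630
CI: x̄ ± margin = 168 ± 3.3630
CI: (164.6370, 171.3630)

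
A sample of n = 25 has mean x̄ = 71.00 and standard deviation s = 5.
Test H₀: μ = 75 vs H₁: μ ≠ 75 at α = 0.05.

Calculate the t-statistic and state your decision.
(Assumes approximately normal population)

df = n - 1 = 24
SE = s/√n = 5/√25 = 1.0000
t = (x̄ - μ₀)/SE = (71.00 - 75)/1.0000 = -4.0000
Critical value: t_{0.025,24} = ±2.064
p-value ≈ 0.0005
Decision: reject H₀

Answer: t = -4.0000, reject H₀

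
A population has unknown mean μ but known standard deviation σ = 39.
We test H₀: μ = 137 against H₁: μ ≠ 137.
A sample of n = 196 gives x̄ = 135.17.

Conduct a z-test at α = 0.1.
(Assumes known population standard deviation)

Standard error: SE = σ/√n = 39/√196 = 2.7857
z-statistic: z = (x̄ - μ₀)/SE = (135.17 - 137)/2.7857 = -0.6569
Critical value: ±1.645
p-value = 0.5112
Decision: fail to reject H₀

Answer: z = -0.6569, fail to reject H₀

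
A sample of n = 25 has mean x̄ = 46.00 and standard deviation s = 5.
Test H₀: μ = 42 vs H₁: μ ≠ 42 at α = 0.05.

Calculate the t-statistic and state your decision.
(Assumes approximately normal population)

Answer: t = 4.0000, reject H₀

Derivation:
df = n - 1 = 24
SE = s/√n = 5/√25 = 1.0000
t = (x̄ - μ₀)/SE = (46.00 - 42)/1.0000 = 4.0000
Critical value: t_{0.025,24} = ±2.064
p-value ≈ 0.0005
Decision: reject H₀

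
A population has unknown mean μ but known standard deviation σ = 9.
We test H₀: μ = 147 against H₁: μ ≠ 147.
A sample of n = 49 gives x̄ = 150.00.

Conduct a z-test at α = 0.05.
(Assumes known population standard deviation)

Answer: z = 2.3334, reject H₀

Derivation:
Standard error: SE = σ/√n = 9/√49 = 1.2857
z-statistic: z = (x̄ - μ₀)/SE = (150.00 - 147)/1.2857 = 2.3334
Critical value: ±1.960
p-value = 0.0196
Decision: reject H₀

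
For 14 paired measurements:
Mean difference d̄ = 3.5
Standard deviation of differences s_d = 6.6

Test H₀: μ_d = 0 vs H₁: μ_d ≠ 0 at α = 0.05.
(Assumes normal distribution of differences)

df = n - 1 = 13
SE = s_d/√n = 6.6/√14 = 1.7639
t = d̄/SE = 3.5/1.7639 = 1.9842
Critical value: t_{0.025,13} = ±2.160
p-value ≈ 0.0688
Decision: fail to reject H₀

Answer: t = 1.9842, fail to reject H₀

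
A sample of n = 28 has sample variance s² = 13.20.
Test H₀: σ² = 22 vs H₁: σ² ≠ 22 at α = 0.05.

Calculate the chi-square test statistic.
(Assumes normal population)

df = n - 1 = 27
χ² = (n-1)s²/σ₀² = 27×13.20/22 = 16.2000
Critical values: χ²_{0.975,27} = 14.573, χ²_{0.025,27} = 43.195
Rejection region: χ² < 14.573 or χ² > 43.195
Decision: fail to reject H₀

Answer: χ² = 16.2000, fail to reject H₀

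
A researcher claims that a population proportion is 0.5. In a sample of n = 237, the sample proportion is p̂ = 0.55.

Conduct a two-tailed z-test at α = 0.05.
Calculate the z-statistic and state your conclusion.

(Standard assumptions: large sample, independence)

Answer: z = 1.5395, fail to reject H₀

Derivation:
H₀: p = 0.5, H₁: p ≠ 0.5
Standard error: SE = √(p₀(1-p₀)/n) = √(0.5×0.5/237) = 0.032478
z-statistic: z = (p̂ - p₀)/SE = (0.55 - 0.5)/0.032478 = 1.5395
Critical value: z_0.025 = ±1.960
p-value = 0.1237
Decision: fail to reject H₀ at α = 0.05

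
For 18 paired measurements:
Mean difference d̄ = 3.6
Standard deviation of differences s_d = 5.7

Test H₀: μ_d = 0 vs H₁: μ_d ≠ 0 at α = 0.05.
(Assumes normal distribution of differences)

Answer: t = 2.6796, reject H₀

Derivation:
df = n - 1 = 17
SE = s_d/√n = 5.7/√18 = 1.3435
t = d̄/SE = 3.6/1.3435 = 2.6796
Critical value: t_{0.025,17} = ±2.110
p-value ≈ 0.0158
Decision: reject H₀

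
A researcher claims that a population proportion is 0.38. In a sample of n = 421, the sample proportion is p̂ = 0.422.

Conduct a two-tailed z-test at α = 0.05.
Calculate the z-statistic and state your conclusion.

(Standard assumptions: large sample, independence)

H₀: p = 0.38, H₁: p ≠ 0.38
Standard error: SE = √(p₀(1-p₀)/n) = √(0.38×0.62/421) = 0.023656
z-statistic: z = (p̂ - p₀)/SE = (0.422 - 0.38)/0.023656 = 1.7754
Critical value: z_0.025 = ±1.960
p-value = 0.0758
Decision: fail to reject H₀ at α = 0.05

Answer: z = 1.7754, fail to reject H₀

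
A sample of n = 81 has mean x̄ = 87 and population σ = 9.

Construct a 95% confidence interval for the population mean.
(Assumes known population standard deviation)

Answer: (85.0400, 88.9600)

Derivation:
Confidence level: 95%, α = 0.05
z_0.025 = 1.960
SE = σ/√n = 9/√81 = 1.0000
Margin of error = 1.960 × 1.0000 = 1.9600
CI: x̄ ± margin = 87 ± 1.9600
CI: (85.0400, 88.9600)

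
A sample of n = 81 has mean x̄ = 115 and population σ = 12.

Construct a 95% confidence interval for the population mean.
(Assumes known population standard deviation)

Answer: (112.3867, 117.6133)

Derivation:
Confidence level: 95%, α = 0.05
z_0.025 = 1.960
SE = σ/√n = 12/√81 = 1.3333
Margin of error = 1.960 × 1.3333 = 2.6133
CI: x̄ ± margin = 115 ± 2.6133
CI: (112.3867, 117.6133)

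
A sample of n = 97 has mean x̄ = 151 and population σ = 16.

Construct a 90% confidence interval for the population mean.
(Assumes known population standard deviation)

Confidence level: 90%, α = 0.1
z_0.05 = 1.645
SE = σ/√n = 16/√97 = 1.6246
Margin of error = 1.645 × 1.6246 = 2.6725
CI: x̄ ± margin = 151 ± 2.6725
CI: (148.3275, 153.6725)

Answer: (148.3275, 153.6725)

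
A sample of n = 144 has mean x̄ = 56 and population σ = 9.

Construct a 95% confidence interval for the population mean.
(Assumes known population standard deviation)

Confidence level: 95%, α = 0.05
z_0.025 = 1.960
SE = σ/√n = 9/√144 = 0.7500
Margin of error = 1.960 × 0.7500 = 1.4700
CI: x̄ ± margin = 56 ± 1.4700
CI: (54.5300, 57.4700)

Answer: (54.5300, 57.4700)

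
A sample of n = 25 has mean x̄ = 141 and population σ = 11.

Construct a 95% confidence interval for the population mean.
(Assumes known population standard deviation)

Answer: (136.6880, 145.3120)

Derivation:
Confidence level: 95%, α = 0.05
z_0.025 = 1.960
SE = σ/√n = 11/√25 = 2.2000
Margin of error = 1.960 × 2.2000 = 4.3120
CI: x̄ ± margin = 141 ± 4.3120
CI: (136.6880, 145.3120)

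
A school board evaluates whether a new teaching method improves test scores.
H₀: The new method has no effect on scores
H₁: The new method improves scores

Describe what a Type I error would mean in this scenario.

Type I error: rejecting H₀ when it is actually true (false positive).
Type II error: failing to reject H₀ when H₁ is actually true (false negative).

Answer: Concluding the new method improves scores when it actually doesn't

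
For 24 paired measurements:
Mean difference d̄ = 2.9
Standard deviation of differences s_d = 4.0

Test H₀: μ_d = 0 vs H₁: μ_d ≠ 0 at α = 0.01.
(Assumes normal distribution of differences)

Answer: t = 3.5517, reject H₀

Derivation:
df = n - 1 = 23
SE = s_d/√n = 4.0/√24 = 0.8165
t = d̄/SE = 2.9/0.8165 = 3.5517
Critical value: t_{0.005,23} = ±2.807
p-value ≈ 0.0017
Decision: reject H₀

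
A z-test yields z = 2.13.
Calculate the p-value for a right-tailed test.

Answer: p-value ≈ 0.0166

Derivation:
For z = 2.13:
p = P(Z > 2.13) = 1 - Φ(2.13) = 0.0166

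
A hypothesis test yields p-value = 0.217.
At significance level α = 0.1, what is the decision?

Compare p-value to α:
0.217 ≥ 0.1
Decision: fail to reject H₀

Answer: fail to reject H₀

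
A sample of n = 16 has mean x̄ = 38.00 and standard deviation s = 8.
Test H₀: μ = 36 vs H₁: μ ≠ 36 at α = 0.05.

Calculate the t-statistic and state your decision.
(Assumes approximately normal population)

Answer: t = 1.0000, fail to reject H₀

Derivation:
df = n - 1 = 15
SE = s/√n = 8/√16 = 2.0000
t = (x̄ - μ₀)/SE = (38.00 - 36)/2.0000 = 1.0000
Critical value: t_{0.025,15} = ±2.131
p-value ≈ 0.3332
Decision: fail to reject H₀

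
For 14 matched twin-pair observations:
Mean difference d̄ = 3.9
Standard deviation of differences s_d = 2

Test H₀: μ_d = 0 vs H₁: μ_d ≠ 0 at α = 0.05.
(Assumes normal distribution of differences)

df = n - 1 = 13
SE = s_d/√n = 2/√14 = 0.5345
t = d̄/SE = 3.9/0.5345 = 7.2965
Critical value: t_{0.025,13} = ±2.160
p-value < 0.0001
Decision: reject H₀

Answer: t = 7.2965, reject H₀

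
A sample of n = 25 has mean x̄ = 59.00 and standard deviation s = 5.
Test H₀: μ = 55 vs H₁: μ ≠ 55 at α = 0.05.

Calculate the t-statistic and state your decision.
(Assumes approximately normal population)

df = n - 1 = 24
SE = s/√n = 5/√25 = 1.0000
t = (x̄ - μ₀)/SE = (59.00 - 55)/1.0000 = 4.0000
Critical value: t_{0.025,24} = ±2.064
p-value ≈ 0.0005
Decision: reject H₀

Answer: t = 4.0000, reject H₀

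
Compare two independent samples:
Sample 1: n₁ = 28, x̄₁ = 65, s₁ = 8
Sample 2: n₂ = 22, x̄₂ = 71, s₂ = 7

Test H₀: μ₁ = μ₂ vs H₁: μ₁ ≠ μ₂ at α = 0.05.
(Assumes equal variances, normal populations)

Answer: t = -2.7788, reject H₀

Derivation:
Pooled variance: s²_p = [27×8² + 21×7²]/(48) = 57.4375
s_p = 7.5788
SE = s_p×√(1/n₁ + 1/n₂) = 7.5788×√(1/28 + 1/22) = 2.1592
t = (x̄₁ - x̄₂)/SE = (65 - 71)/2.1592 = -2.7788
df = 48, t-critical = ±2.011
Decision: reject H₀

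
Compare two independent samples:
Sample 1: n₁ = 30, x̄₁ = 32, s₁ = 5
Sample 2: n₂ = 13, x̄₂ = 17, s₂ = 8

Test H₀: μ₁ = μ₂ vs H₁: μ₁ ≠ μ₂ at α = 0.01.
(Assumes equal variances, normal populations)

Pooled variance: s²_p = [29×5² + 12×8²]/(41) = 36.4146
s_p = 6.0345
SE = s_p×√(1/n₁ + 1/n₂) = 6.0345×√(1/30 + 1/13) = 2.0037
t = (x̄₁ - x̄₂)/SE = (32 - 17)/2.0037 = 7.4862
df = 41, t-critical = ±2.701
Decision: reject H₀

Answer: t = 7.4862, reject H₀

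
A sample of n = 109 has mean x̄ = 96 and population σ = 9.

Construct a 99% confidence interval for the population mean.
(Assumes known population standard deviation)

Answer: (93.7795, 98.2205)

Derivation:
Confidence level: 99%, α = 0.01
z_0.005 = 2.576
SE = σ/√n = 9/√109 = 0.8620
Margin of error = 2.576 × 0.8620 = 2.2205
CI: x̄ ± margin = 96 ± 2.2205
CI: (93.7795, 98.2205)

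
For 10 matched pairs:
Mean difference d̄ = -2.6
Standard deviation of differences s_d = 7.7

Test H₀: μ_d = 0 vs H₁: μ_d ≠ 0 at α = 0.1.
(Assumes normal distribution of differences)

Answer: t = -1.0678, fail to reject H₀

Derivation:
df = n - 1 = 9
SE = s_d/√n = 7.7/√10 = 2.4350
t = d̄/SE = -2.6/2.4350 = -1.0678
Critical value: t_{0.05,9} = ±1.833
p-value ≈ 0.3134
Decision: fail to reject H₀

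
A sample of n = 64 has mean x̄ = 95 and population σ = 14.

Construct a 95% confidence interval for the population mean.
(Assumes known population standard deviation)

Confidence level: 95%, α = 0.05
z_0.025 = 1.960
SE = σ/√n = 14/√64 = 1.7500
Margin of error = 1.960 × 1.7500 = 3.4300
CI: x̄ ± margin = 95 ± 3.4300
CI: (91.5700, 98.4300)

Answer: (91.5700, 98.4300)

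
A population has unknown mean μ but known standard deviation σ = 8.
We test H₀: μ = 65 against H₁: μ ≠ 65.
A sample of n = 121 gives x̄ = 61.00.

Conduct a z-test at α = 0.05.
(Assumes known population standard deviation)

Answer: z = -5.4998, reject H₀

Derivation:
Standard error: SE = σ/√n = 8/√121 = 0.7273
z-statistic: z = (x̄ - μ₀)/SE = (61.00 - 65)/0.7273 = -5.4998
Critical value: ±1.960
p-value < 0.0001
Decision: reject H₀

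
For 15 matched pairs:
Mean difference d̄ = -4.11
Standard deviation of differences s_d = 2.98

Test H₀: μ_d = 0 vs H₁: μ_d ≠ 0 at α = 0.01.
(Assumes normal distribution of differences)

df = n - 1 = 14
SE = s_d/√n = 2.98/√15 = 0.7694
t = d̄/SE = -4.11/0.7694 = -5.3418
Critical value: t_{0.005,14} = ±2.977
p-value ≈ 0.0001
Decision: reject H₀

Answer: t = -5.3418, reject H₀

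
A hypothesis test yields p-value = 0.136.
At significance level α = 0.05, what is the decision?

Answer: fail to reject H₀

Derivation:
Compare p-value to α:
0.136 ≥ 0.05
Decision: fail to reject H₀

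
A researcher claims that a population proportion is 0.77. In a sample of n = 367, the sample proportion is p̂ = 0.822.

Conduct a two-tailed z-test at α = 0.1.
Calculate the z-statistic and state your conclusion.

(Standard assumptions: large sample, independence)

Answer: z = 2.3672, reject H₀

Derivation:
H₀: p = 0.77, H₁: p ≠ 0.77
Standard error: SE = √(p₀(1-p₀)/n) = √(0.77×0.23/367) = 0.021967
z-statistic: z = (p̂ - p₀)/SE = (0.822 - 0.77)/0.021967 = 2.3672
Critical value: z_0.05 = ±1.645
p-value = 0.0179
Decision: reject H₀ at α = 0.1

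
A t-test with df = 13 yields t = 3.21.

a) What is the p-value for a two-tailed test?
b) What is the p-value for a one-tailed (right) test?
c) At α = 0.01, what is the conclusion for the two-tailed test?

Using t-distribution with df = 13:
a) Two-tailed: p = 2×P(T > 3.21) = 0.0068
b) One-tailed: p = P(T > 3.21) = 0.0034
c) 0.0068 < 0.01, reject H₀

Answer: a) 0.0068, b) 0.0034, c) reject H₀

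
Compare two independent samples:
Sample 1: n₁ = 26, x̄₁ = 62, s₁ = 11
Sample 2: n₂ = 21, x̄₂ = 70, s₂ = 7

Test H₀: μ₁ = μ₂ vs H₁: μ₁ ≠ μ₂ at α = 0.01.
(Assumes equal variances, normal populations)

Answer: t = -2.8903, reject H₀

Derivation:
Pooled variance: s²_p = [25×11² + 20×7²]/(45) = 89.0000
s_p = 9.4340
SE = s_p×√(1/n₁ + 1/n₂) = 9.4340×√(1/26 + 1/21) = 2.7679
t = (x̄₁ - x̄₂)/SE = (62 - 70)/2.7679 = -2.8903
df = 45, t-critical = ±2.690
Decision: reject H₀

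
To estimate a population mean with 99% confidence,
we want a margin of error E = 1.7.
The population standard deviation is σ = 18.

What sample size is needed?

z_0.005 = 2.576
n = (z×σ/E)² = (2.576×18/1.7)²
n = 743.9417
Round up: n = 744

Answer: n = 744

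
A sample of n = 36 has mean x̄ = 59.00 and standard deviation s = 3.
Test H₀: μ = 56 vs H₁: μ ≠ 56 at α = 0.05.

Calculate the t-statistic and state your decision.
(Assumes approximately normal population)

df = n - 1 = 35
SE = s/√n = 3/√36 = 0.5000
t = (x̄ - μ₀)/SE = (59.00 - 56)/0.5000 = 6.0000
Critical value: t_{0.025,35} = ±2.030
p-value < 0.0001
Decision: reject H₀

Answer: t = 6.0000, reject H₀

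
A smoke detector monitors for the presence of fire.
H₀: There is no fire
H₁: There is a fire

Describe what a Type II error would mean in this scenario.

Type I error: rejecting H₀ when it is actually true (false positive).
Type II error: failing to reject H₀ when H₁ is actually true (false negative).

Answer: The alarm fails to sound when there actually is a fire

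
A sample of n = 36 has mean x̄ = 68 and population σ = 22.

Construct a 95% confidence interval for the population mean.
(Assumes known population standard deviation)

Confidence level: 95%, α = 0.05
z_0.025 = 1.960
SE = σ/√n = 22/√36 = 3.6667
Margin of error = 1.960 × 3.6667 = 7.1867
CI: x̄ ± margin = 68 ± 7.1867
CI: (60.8133, 75.1867)

Answer: (60.8133, 75.1867)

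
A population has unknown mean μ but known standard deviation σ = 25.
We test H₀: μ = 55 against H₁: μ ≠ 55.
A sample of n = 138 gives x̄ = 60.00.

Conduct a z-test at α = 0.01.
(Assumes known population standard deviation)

Answer: z = 2.3495, fail to reject H₀

Derivation:
Standard error: SE = σ/√n = 25/√138 = 2.1281
z-statistic: z = (x̄ - μ₀)/SE = (60.00 - 55)/2.1281 = 2.3495
Critical value: ±2.576
p-value = 0.0188
Decision: fail to reject H₀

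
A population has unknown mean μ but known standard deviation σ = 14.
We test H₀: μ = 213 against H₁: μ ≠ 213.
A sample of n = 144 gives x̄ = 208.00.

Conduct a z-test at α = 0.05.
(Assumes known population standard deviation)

Standard error: SE = σ/√n = 14/√144 = 1.1667
z-statistic: z = (x̄ - μ₀)/SE = (208.00 - 213)/1.1667 = -4.2856
Critical value: ±1.960
p-value < 0.0001
Decision: reject H₀

Answer: z = -4.2856, reject H₀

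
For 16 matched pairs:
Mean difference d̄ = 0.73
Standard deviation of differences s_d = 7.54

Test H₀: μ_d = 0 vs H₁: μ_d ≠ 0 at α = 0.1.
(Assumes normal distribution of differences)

df = n - 1 = 15
SE = s_d/√n = 7.54/√16 = 1.8850
t = d̄/SE = 0.73/1.8850 = 0.3873
Critical value: t_{0.05,15} = ±1.753
p-value ≈ 0.7040
Decision: fail to reject H₀

Answer: t = 0.3873, fail to reject H₀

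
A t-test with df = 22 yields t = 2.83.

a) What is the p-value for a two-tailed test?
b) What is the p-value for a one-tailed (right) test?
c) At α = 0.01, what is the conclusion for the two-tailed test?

Using t-distribution with df = 22:
a) Two-tailed: p = 2×P(T > 2.83) = 0.0097
b) One-tailed: p = P(T > 2.83) = 0.0049
c) 0.0097 < 0.01, reject H₀

Answer: a) 0.0097, b) 0.0049, c) reject H₀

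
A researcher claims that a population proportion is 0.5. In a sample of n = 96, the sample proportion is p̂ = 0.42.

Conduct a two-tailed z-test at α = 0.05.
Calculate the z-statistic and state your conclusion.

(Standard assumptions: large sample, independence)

H₀: p = 0.5, H₁: p ≠ 0.5
Standard error: SE = √(p₀(1-p₀)/n) = √(0.5×0.5/96) = 0.051031
z-statistic: z = (p̂ - p₀)/SE = (0.42 - 0.5)/0.051031 = -1.5677
Critical value: z_0.025 = ±1.960
p-value = 0.1170
Decision: fail to reject H₀ at α = 0.05

Answer: z = -1.5677, fail to reject H₀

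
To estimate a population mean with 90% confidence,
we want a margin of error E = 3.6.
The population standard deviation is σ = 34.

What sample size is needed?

z_0.05 = 1.645
n = (z×σ/E)² = (1.645×34/3.6)²
n = 241.3707
Round up: n = 242

Answer: n = 242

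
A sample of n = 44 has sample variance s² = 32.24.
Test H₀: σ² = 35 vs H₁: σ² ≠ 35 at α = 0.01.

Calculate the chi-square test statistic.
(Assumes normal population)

Answer: χ² = 39.6091, fail to reject H₀

Derivation:
df = n - 1 = 43
χ² = (n-1)s²/σ₀² = 43×32.24/35 = 39.6091
Critical values: χ²_{0.995,43} = 22.859, χ²_{0.005,43} = 70.616
Rejection region: χ² < 22.859 or χ² > 70.616
Decision: fail to reject H₀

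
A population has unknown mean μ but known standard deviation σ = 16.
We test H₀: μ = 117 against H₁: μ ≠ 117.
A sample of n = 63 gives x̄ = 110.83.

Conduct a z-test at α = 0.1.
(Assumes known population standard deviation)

Answer: z = -3.0608, reject H₀

Derivation:
Standard error: SE = σ/√n = 16/√63 = 2.0158
z-statistic: z = (x̄ - μ₀)/SE = (110.83 - 117)/2.0158 = -3.0608
Critical value: ±1.645
p-value = 0.0022
Decision: reject H₀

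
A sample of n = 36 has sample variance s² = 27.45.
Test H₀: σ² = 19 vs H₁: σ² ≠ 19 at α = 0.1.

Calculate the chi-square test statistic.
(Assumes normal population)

Answer: χ² = 50.5658, reject H₀

Derivation:
df = n - 1 = 35
χ² = (n-1)s²/σ₀² = 35×27.45/19 = 50.5658
Critical values: χ²_{0.95,35} = 22.465, χ²_{0.05,35} = 49.802
Rejection region: χ² < 22.465 or χ² > 49.802
Decision: reject H₀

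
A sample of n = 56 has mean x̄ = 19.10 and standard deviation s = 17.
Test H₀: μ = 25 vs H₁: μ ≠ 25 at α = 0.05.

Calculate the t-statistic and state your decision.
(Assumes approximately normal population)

df = n - 1 = 55
SE = s/√n = 17/√56 = 2.2717
t = (x̄ - μ₀)/SE = (19.10 - 25)/2.2717 = -2.5972
Critical value: t_{0.025,55} = ±2.004
p-value ≈ 0.0120
Decision: reject H₀

Answer: t = -2.5972, reject H₀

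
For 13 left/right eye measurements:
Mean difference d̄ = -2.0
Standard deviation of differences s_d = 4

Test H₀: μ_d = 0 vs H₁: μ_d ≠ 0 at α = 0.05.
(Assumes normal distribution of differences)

df = n - 1 = 12
SE = s_d/√n = 4/√13 = 1.1094
t = d̄/SE = -2.0/1.1094 = -1.8028
Critical value: t_{0.025,12} = ±2.179
p-value ≈ 0.0966
Decision: fail to reject H₀

Answer: t = -1.8028, fail to reject H₀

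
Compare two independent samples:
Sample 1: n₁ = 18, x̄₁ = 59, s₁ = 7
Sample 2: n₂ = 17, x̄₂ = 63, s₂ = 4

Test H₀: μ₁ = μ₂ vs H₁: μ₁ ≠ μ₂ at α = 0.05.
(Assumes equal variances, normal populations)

Answer: t = -2.0589, reject H₀

Derivation:
Pooled variance: s²_p = [17×7² + 16×4²]/(33) = 33.0000
s_p = 5.7446
SE = s_p×√(1/n₁ + 1/n₂) = 5.7446×√(1/18 + 1/17) = 1.9428
t = (x̄₁ - x̄₂)/SE = (59 - 63)/1.9428 = -2.0589
df = 33, t-critical = ±2.035
Decision: reject H₀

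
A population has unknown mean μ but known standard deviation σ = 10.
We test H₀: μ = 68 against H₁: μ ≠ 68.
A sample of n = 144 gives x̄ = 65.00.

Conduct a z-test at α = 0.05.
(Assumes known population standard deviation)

Answer: z = -3.6001, reject H₀

Derivation:
Standard error: SE = σ/√n = 10/√144 = 0.8333
z-statistic: z = (x̄ - μ₀)/SE = (65.00 - 68)/0.8333 = -3.6001
Critical value: ±1.960
p-value = 0.0003
Decision: reject H₀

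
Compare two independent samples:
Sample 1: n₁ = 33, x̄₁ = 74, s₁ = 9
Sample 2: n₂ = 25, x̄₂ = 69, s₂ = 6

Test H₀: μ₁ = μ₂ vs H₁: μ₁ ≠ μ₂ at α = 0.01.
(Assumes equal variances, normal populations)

Answer: t = 2.4005, fail to reject H₀

Derivation:
Pooled variance: s²_p = [32×9² + 24×6²]/(56) = 61.7143
s_p = 7.8558
SE = s_p×√(1/n₁ + 1/n₂) = 7.8558×√(1/33 + 1/25) = 2.0829
t = (x̄₁ - x̄₂)/SE = (74 - 69)/2.0829 = 2.4005
df = 56, t-critical = ±2.667
Decision: fail to reject H₀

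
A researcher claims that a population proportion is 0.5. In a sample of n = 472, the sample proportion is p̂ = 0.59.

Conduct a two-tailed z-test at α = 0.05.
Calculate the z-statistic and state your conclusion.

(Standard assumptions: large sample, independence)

Answer: z = 3.9107, reject H₀

Derivation:
H₀: p = 0.5, H₁: p ≠ 0.5
Standard error: SE = √(p₀(1-p₀)/n) = √(0.5×0.5/472) = 0.023014
z-statistic: z = (p̂ - p₀)/SE = (0.59 - 0.5)/0.023014 = 3.9107
Critical value: z_0.025 = ±1.960
p-value = 0.0001
Decision: reject H₀ at α = 0.05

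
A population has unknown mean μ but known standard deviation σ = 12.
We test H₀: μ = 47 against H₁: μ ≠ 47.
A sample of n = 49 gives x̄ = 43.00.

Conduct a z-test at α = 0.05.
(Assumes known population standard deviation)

Standard error: SE = σ/√n = 12/√49 = 1.7143
z-statistic: z = (x̄ - μ₀)/SE = (43.00 - 47)/1.7143 = -2.3333
Critical value: ±1.960
p-value = 0.0196
Decision: reject H₀

Answer: z = -2.3333, reject H₀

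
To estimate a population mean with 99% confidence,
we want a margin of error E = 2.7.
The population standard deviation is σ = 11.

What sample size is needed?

Answer: n = 111

Derivation:
z_0.005 = 2.576
n = (z×σ/E)² = (2.576×11/2.7)²
n = 110.1411
Round up: n = 111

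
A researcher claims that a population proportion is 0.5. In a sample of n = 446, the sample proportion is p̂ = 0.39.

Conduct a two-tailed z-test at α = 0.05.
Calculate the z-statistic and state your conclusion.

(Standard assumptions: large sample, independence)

Answer: z = -4.6461, reject H₀

Derivation:
H₀: p = 0.5, H₁: p ≠ 0.5
Standard error: SE = √(p₀(1-p₀)/n) = √(0.5×0.5/446) = 0.023676
z-statistic: z = (p̂ - p₀)/SE = (0.39 - 0.5)/0.023676 = -4.6461
Critical value: z_0.025 = ±1.960
p-value < 0.0001
Decision: reject H₀ at α = 0.05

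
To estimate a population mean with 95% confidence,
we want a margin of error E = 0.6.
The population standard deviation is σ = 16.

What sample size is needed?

z_0.025 = 1.960
n = (z×σ/E)² = (1.960×16/0.6)²
n = 2731.8044
Round up: n = 2732

Answer: n = 2732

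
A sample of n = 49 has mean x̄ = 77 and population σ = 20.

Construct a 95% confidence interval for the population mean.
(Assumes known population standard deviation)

Confidence level: 95%, α = 0.05
z_0.025 = 1.960
SE = σ/√n = 20/√49 = 2.8571
Margin of error = 1.960 × 2.8571 = 5.5999
CI: x̄ ± margin = 77 ± 5.5999
CI: (71.4001, 82.5999)

Answer: (71.4001, 82.5999)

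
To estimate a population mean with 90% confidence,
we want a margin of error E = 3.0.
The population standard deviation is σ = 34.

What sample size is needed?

Answer: n = 348

Derivation:
z_0.05 = 1.645
n = (z×σ/E)² = (1.645×34/3.0)²
n = 347.5739
Round up: n = 348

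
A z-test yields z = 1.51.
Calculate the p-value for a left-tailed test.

For z = 1.51:
p = P(Z < 1.51) = Φ(1.51) = 0.9345

Answer: p-value ≈ 0.9345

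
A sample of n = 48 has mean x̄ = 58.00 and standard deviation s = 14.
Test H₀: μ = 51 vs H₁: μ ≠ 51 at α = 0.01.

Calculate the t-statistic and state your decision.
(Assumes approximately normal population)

df = n - 1 = 47
SE = s/√n = 14/√48 = 2.0207
t = (x̄ - μ₀)/SE = (58.00 - 51)/2.0207 = 3.4641
Critical value: t_{0.005,47} = ±2.685
p-value ≈ 0.0011
Decision: reject H₀

Answer: t = 3.4641, reject H₀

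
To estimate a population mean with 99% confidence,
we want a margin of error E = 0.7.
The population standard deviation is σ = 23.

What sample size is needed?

Answer: n = 7164

Derivation:
z_0.005 = 2.576
n = (z×σ/E)² = (2.576×23/0.7)²
n = 7163.9296
Round up: n = 7164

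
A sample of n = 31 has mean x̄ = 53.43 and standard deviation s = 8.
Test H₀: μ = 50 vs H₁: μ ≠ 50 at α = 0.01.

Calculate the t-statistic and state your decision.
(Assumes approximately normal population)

Answer: t = 2.3872, fail to reject H₀

Derivation:
df = n - 1 = 30
SE = s/√n = 8/√31 = 1.4368
t = (x̄ - μ₀)/SE = (53.43 - 50)/1.4368 = 2.3872
Critical value: t_{0.005,30} = ±2.750
p-value ≈ 0.0235
Decision: fail to reject H₀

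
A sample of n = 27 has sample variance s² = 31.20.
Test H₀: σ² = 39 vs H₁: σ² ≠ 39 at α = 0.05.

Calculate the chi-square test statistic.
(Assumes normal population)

df = n - 1 = 26
χ² = (n-1)s²/σ₀² = 26×31.20/39 = 20.8000
Critical values: χ²_{0.975,26} = 13.844, χ²_{0.025,26} = 41.923
Rejection region: χ² < 13.844 or χ² > 41.923
Decision: fail to reject H₀

Answer: χ² = 20.8000, fail to reject H₀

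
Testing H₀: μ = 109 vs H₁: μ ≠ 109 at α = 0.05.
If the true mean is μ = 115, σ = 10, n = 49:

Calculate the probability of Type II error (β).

Answer: β ≈ 0.0125

Derivation:
SE = σ/√n = 10/√49 = 1.4286
Critical values: μ₀ ± z_0.025×SE = 109 ± 1.960×1.4286
Acceptance region: (106.1999, 111.8001)
Under H₁ (μ = 115): z_high = (111.8001 - 115)/1.4286 = -2.2399, z_low = (106.1999 - 115)/1.4286 = -6.1599
β = P(not reject | H₁) = Φ(-2.2399) - Φ(-6.1599) ≈ 0.0125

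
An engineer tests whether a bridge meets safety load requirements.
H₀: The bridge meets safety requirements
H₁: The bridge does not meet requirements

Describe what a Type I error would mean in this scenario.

Answer: Unnecessarily closing a safe bridge for repairs

Derivation:
Type I error: rejecting H₀ when it is actually true (false positive).
Type II error: failing to reject H₀ when H₁ is actually true (false negative).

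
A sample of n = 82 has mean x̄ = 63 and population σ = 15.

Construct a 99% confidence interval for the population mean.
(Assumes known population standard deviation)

Answer: (58.7329, 67.2671)

Derivation:
Confidence level: 99%, α = 0.01
z_0.005 = 2.576
SE = σ/√n = 15/√82 = 1.6565
Margin of error = 2.576 × 1.6565 = 4.2671
CI: x̄ ± margin = 63 ± 4.2671
CI: (58.7329, 67.2671)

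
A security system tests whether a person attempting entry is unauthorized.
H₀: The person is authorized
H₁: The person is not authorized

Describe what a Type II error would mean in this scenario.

Answer: Granting entry to an unauthorized person

Derivation:
Type I error (α): Rejecting H₀ when H₀ is true
Type II error (β): Failing to reject H₀ when H₁ is true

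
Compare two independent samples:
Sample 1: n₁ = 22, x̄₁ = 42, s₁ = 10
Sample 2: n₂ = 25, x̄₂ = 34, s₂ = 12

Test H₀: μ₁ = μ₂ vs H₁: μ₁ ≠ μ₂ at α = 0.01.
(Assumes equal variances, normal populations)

Answer: t = 2.4629, fail to reject H₀

Derivation:
Pooled variance: s²_p = [21×10² + 24×12²]/(45) = 123.4667
s_p = 11.1116
SE = s_p×√(1/n₁ + 1/n₂) = 11.1116×√(1/22 + 1/25) = 3.2482
t = (x̄₁ - x̄₂)/SE = (42 - 34)/3.2482 = 2.4629
df = 45, t-critical = ±2.690
Decision: fail to reject H₀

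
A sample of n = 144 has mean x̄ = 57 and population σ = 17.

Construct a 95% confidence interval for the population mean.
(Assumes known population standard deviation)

Confidence level: 95%, α = 0.05
z_0.025 = 1.960
SE = σ/√n = 17/√144 = 1.4167
Margin of error = 1.960 × 1.4167 = 2.7767
CI: x̄ ± margin = 57 ± 2.7767
CI: (54.2233, 59.7767)

Answer: (54.2233, 59.7767)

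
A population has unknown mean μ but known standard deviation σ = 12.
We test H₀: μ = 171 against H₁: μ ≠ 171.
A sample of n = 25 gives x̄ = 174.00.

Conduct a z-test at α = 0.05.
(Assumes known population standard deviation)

Standard error: SE = σ/√n = 12/√25 = 2.4000
z-statistic: z = (x̄ - μ₀)/SE = (174.00 - 171)/2.4000 = 1.2500
Critical value: ±1.960
p-value = 0.2113
Decision: fail to reject H₀

Answer: z = 1.2500, fail to reject H₀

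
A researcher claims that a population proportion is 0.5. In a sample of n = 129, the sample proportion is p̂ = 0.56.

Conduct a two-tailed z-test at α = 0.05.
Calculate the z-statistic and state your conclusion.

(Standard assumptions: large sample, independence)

H₀: p = 0.5, H₁: p ≠ 0.5
Standard error: SE = √(p₀(1-p₀)/n) = √(0.5×0.5/129) = 0.044023
z-statistic: z = (p̂ - p₀)/SE = (0.56 - 0.5)/0.044023 = 1.3629
Critical value: z_0.025 = ±1.960
p-value = 0.1729
Decision: fail to reject H₀ at α = 0.05

Answer: z = 1.3629, fail to reject H₀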